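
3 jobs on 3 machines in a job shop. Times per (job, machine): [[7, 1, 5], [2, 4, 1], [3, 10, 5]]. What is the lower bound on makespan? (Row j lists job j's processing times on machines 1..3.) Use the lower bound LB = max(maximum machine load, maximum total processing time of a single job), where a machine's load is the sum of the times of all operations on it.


Machine loads:
  Machine 1: 7 + 2 + 3 = 12
  Machine 2: 1 + 4 + 10 = 15
  Machine 3: 5 + 1 + 5 = 11
Max machine load = 15
Job totals:
  Job 1: 13
  Job 2: 7
  Job 3: 18
Max job total = 18
Lower bound = max(15, 18) = 18

18


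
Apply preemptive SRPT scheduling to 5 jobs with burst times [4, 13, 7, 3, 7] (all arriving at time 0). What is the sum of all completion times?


Since all jobs arrive at t=0, SRPT equals SPT ordering.
SPT order: [3, 4, 7, 7, 13]
Completion times:
  Job 1: p=3, C=3
  Job 2: p=4, C=7
  Job 3: p=7, C=14
  Job 4: p=7, C=21
  Job 5: p=13, C=34
Total completion time = 3 + 7 + 14 + 21 + 34 = 79

79


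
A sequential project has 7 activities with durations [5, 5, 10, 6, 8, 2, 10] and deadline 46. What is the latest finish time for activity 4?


LF(activity 4) = deadline - sum of successor durations
Successors: activities 5 through 7 with durations [8, 2, 10]
Sum of successor durations = 20
LF = 46 - 20 = 26

26


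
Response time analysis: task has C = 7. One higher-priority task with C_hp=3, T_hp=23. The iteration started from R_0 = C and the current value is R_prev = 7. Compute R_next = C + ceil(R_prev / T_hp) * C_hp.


R_next = C + ceil(R_prev / T_hp) * C_hp
ceil(7 / 23) = ceil(0.3043) = 1
Interference = 1 * 3 = 3
R_next = 7 + 3 = 10

10


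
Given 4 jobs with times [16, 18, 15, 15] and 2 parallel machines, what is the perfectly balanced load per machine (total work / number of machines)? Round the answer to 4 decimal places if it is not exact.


Total processing time = 16 + 18 + 15 + 15 = 64
Number of machines = 2
Ideal balanced load = 64 / 2 = 32.0

32.0


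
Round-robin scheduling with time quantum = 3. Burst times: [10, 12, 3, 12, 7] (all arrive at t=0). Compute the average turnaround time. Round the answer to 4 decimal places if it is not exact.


Time quantum = 3
Execution trace:
  J1 runs 3 units, time = 3
  J2 runs 3 units, time = 6
  J3 runs 3 units, time = 9
  J4 runs 3 units, time = 12
  J5 runs 3 units, time = 15
  J1 runs 3 units, time = 18
  J2 runs 3 units, time = 21
  J4 runs 3 units, time = 24
  J5 runs 3 units, time = 27
  J1 runs 3 units, time = 30
  J2 runs 3 units, time = 33
  J4 runs 3 units, time = 36
  J5 runs 1 units, time = 37
  J1 runs 1 units, time = 38
  J2 runs 3 units, time = 41
  J4 runs 3 units, time = 44
Finish times: [38, 41, 9, 44, 37]
Average turnaround = 169/5 = 33.8

33.8


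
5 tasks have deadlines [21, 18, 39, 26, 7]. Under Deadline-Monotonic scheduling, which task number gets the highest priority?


Sort tasks by relative deadline (ascending):
  Task 5: deadline = 7
  Task 2: deadline = 18
  Task 1: deadline = 21
  Task 4: deadline = 26
  Task 3: deadline = 39
Priority order (highest first): [5, 2, 1, 4, 3]
Highest priority task = 5

5


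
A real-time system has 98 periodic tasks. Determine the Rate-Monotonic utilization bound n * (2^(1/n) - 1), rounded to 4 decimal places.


Compute 2^(1/98) = 1.0070980027
Subtract 1: 1.0070980027 - 1 = 0.0070980027
Multiply by n: 98 * 0.0070980027 = 0.6956042646
Round to 4 dp: 0.6956

0.6956


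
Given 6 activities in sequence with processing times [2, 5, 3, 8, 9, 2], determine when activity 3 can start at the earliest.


Activity 3 starts after activities 1 through 2 complete.
Predecessor durations: [2, 5]
ES = 2 + 5 = 7

7


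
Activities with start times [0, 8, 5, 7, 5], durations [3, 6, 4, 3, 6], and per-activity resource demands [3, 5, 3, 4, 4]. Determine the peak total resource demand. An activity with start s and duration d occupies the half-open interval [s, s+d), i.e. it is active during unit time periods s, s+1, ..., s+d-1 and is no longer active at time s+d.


Each activity i is active on [start_i, start_i + duration_i).
Compute total resource usage per time slot:
  t=0: active resources = [3], total = 3
  t=1: active resources = [3], total = 3
  t=2: active resources = [3], total = 3
  t=3: active resources = [], total = 0
  t=4: active resources = [], total = 0
  t=5: active resources = [3, 4], total = 7
  t=6: active resources = [3, 4], total = 7
  t=7: active resources = [3, 4, 4], total = 11
  t=8: active resources = [5, 3, 4, 4], total = 16
  t=9: active resources = [5, 4, 4], total = 13
  t=10: active resources = [5, 4], total = 9
  t=11: active resources = [5], total = 5
  t=12: active resources = [5], total = 5
  t=13: active resources = [5], total = 5
Peak resource demand = 16

16


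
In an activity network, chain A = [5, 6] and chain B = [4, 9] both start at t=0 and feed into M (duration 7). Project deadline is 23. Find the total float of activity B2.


Forward pass: ES(B2) = sum of predecessors on chain B = 4
EF = ES + duration = 4 + 9 = 13
Backward pass: LF(M) = deadline = 23; LS(M) = 23 - 7 = 16
LF(B2) = LS(M) - sum(successors on chain B) = 16 - 0 = 16
LS = LF - duration = 16 - 9 = 7
Total float = LS - ES = 7 - 4 = 3

3


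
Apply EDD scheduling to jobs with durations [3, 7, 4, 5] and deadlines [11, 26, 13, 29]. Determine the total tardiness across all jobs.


Sort by due date (EDD order): [(3, 11), (4, 13), (7, 26), (5, 29)]
Compute completion times and tardiness:
  Job 1: p=3, d=11, C=3, tardiness=max(0,3-11)=0
  Job 2: p=4, d=13, C=7, tardiness=max(0,7-13)=0
  Job 3: p=7, d=26, C=14, tardiness=max(0,14-26)=0
  Job 4: p=5, d=29, C=19, tardiness=max(0,19-29)=0
Total tardiness = 0

0


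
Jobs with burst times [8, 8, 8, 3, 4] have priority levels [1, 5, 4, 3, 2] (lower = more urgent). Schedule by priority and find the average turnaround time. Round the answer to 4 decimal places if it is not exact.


Sort by priority (ascending = highest first):
Order: [(1, 8), (2, 4), (3, 3), (4, 8), (5, 8)]
Completion times:
  Priority 1, burst=8, C=8
  Priority 2, burst=4, C=12
  Priority 3, burst=3, C=15
  Priority 4, burst=8, C=23
  Priority 5, burst=8, C=31
Average turnaround = 89/5 = 17.8

17.8


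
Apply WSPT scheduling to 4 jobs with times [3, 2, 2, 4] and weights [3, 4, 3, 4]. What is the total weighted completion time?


Compute p/w ratios and sort ascending (WSPT): [(2, 4), (2, 3), (3, 3), (4, 4)]
Compute weighted completion times:
  Job (p=2,w=4): C=2, w*C=4*2=8
  Job (p=2,w=3): C=4, w*C=3*4=12
  Job (p=3,w=3): C=7, w*C=3*7=21
  Job (p=4,w=4): C=11, w*C=4*11=44
Total weighted completion time = 85

85


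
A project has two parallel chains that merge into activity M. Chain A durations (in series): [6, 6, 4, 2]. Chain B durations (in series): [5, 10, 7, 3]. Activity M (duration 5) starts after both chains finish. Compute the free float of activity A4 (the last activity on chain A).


ES(A4) = sum of predecessors on chain A = 16
EF(A4) = ES + duration = 16 + 2 = 18
Successor of A4 is M. ES(M) = max(sum(A), sum(B)) = max(18, 25) = 25
Free float = ES(successor) - EF(current) = 25 - 18 = 7

7


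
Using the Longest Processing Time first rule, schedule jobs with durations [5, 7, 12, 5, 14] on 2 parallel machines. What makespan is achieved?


Sort jobs in decreasing order (LPT): [14, 12, 7, 5, 5]
Assign each job to the least loaded machine:
  Machine 1: jobs [14, 5, 5], load = 24
  Machine 2: jobs [12, 7], load = 19
Makespan = max load = 24

24


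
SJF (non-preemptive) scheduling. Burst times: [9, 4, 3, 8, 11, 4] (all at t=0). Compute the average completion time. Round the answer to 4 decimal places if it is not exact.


SJF order (ascending): [3, 4, 4, 8, 9, 11]
Completion times:
  Job 1: burst=3, C=3
  Job 2: burst=4, C=7
  Job 3: burst=4, C=11
  Job 4: burst=8, C=19
  Job 5: burst=9, C=28
  Job 6: burst=11, C=39
Average completion = 107/6 = 17.8333

17.8333


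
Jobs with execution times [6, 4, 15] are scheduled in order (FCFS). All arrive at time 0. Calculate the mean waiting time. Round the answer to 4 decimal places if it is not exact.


FCFS order (as given): [6, 4, 15]
Waiting times:
  Job 1: wait = 0
  Job 2: wait = 6
  Job 3: wait = 10
Sum of waiting times = 16
Average waiting time = 16/3 = 5.3333

5.3333


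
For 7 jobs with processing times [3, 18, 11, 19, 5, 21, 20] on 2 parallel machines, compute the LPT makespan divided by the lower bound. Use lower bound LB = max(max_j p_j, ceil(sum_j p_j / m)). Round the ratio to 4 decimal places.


LPT order: [21, 20, 19, 18, 11, 5, 3]
Machine loads after assignment: [50, 47]
LPT makespan = 50
Lower bound = max(max_job, ceil(total/2)) = max(21, 49) = 49
Ratio = 50 / 49 = 1.0204

1.0204


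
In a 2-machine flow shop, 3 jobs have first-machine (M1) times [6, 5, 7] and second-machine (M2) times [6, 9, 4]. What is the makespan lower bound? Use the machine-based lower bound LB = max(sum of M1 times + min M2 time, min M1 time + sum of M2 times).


LB1 = sum(M1 times) + min(M2 times) = 18 + 4 = 22
LB2 = min(M1 times) + sum(M2 times) = 5 + 19 = 24
Lower bound = max(LB1, LB2) = max(22, 24) = 24

24


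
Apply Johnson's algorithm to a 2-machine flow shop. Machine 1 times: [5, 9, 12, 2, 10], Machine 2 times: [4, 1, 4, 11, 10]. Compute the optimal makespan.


Apply Johnson's rule:
  Group 1 (a <= b): [(4, 2, 11), (5, 10, 10)]
  Group 2 (a > b): [(1, 5, 4), (3, 12, 4), (2, 9, 1)]
Optimal job order: [4, 5, 1, 3, 2]
Schedule:
  Job 4: M1 done at 2, M2 done at 13
  Job 5: M1 done at 12, M2 done at 23
  Job 1: M1 done at 17, M2 done at 27
  Job 3: M1 done at 29, M2 done at 33
  Job 2: M1 done at 38, M2 done at 39
Makespan = 39

39


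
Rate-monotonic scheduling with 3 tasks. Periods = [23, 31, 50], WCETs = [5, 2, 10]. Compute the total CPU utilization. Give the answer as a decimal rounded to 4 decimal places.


Compute individual utilizations (exact fractions):
  Task 1: C/T = 5/23 (approx. 0.2174)
  Task 2: C/T = 2/31 (approx. 0.0645)
  Task 3: C/T = 10/50 = 1/5 (approx. 0.2)
Total utilization U = 5/23 + 2/31 + 1/5 = 1718/3565
Rounded to 4 decimal places: U = 0.4819
RM (Liu & Layland) bound for 3 tasks = 0.779763; compare with U = 1718/3565 (approx. 0.481907)
U <= bound, so schedulable by RM sufficient condition.

0.4819


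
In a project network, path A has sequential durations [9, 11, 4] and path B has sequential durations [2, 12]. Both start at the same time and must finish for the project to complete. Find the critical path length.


Path A total = 9 + 11 + 4 = 24
Path B total = 2 + 12 = 14
Critical path = longest path = max(24, 14) = 24

24


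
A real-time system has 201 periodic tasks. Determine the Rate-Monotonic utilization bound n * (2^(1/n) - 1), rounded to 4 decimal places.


Compute 2^(1/201) = 1.0034544463
Subtract 1: 1.0034544463 - 1 = 0.0034544463
Multiply by n: 201 * 0.0034544463 = 0.6943437063
Round to 4 dp: 0.6943

0.6943


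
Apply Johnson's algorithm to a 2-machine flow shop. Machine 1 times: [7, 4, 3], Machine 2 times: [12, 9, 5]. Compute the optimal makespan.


Apply Johnson's rule:
  Group 1 (a <= b): [(3, 3, 5), (2, 4, 9), (1, 7, 12)]
  Group 2 (a > b): []
Optimal job order: [3, 2, 1]
Schedule:
  Job 3: M1 done at 3, M2 done at 8
  Job 2: M1 done at 7, M2 done at 17
  Job 1: M1 done at 14, M2 done at 29
Makespan = 29

29


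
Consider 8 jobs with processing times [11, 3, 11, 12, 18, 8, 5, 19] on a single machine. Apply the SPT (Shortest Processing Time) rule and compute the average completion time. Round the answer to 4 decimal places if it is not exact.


Sort jobs by processing time (SPT order): [3, 5, 8, 11, 11, 12, 18, 19]
Compute completion times sequentially:
  Job 1: processing = 3, completes at 3
  Job 2: processing = 5, completes at 8
  Job 3: processing = 8, completes at 16
  Job 4: processing = 11, completes at 27
  Job 5: processing = 11, completes at 38
  Job 6: processing = 12, completes at 50
  Job 7: processing = 18, completes at 68
  Job 8: processing = 19, completes at 87
Sum of completion times = 297
Average completion time = 297/8 = 37.125

37.125


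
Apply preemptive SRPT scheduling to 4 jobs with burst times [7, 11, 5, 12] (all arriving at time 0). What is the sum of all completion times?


Since all jobs arrive at t=0, SRPT equals SPT ordering.
SPT order: [5, 7, 11, 12]
Completion times:
  Job 1: p=5, C=5
  Job 2: p=7, C=12
  Job 3: p=11, C=23
  Job 4: p=12, C=35
Total completion time = 5 + 12 + 23 + 35 = 75

75


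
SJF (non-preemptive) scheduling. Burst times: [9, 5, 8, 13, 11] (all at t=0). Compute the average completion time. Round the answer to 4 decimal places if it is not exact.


SJF order (ascending): [5, 8, 9, 11, 13]
Completion times:
  Job 1: burst=5, C=5
  Job 2: burst=8, C=13
  Job 3: burst=9, C=22
  Job 4: burst=11, C=33
  Job 5: burst=13, C=46
Average completion = 119/5 = 23.8

23.8


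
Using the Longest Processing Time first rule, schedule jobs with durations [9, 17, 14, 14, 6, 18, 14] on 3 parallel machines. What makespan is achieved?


Sort jobs in decreasing order (LPT): [18, 17, 14, 14, 14, 9, 6]
Assign each job to the least loaded machine:
  Machine 1: jobs [18, 9, 6], load = 33
  Machine 2: jobs [17, 14], load = 31
  Machine 3: jobs [14, 14], load = 28
Makespan = max load = 33

33


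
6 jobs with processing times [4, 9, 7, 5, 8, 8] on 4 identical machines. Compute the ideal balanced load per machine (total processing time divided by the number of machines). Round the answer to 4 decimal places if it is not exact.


Total processing time = 4 + 9 + 7 + 5 + 8 + 8 = 41
Number of machines = 4
Ideal balanced load = 41 / 4 = 10.25

10.25


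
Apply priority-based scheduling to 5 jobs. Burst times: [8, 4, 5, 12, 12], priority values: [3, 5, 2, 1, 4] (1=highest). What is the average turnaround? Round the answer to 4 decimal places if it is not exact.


Sort by priority (ascending = highest first):
Order: [(1, 12), (2, 5), (3, 8), (4, 12), (5, 4)]
Completion times:
  Priority 1, burst=12, C=12
  Priority 2, burst=5, C=17
  Priority 3, burst=8, C=25
  Priority 4, burst=12, C=37
  Priority 5, burst=4, C=41
Average turnaround = 132/5 = 26.4

26.4


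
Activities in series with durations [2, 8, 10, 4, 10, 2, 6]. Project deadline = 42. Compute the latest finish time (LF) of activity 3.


LF(activity 3) = deadline - sum of successor durations
Successors: activities 4 through 7 with durations [4, 10, 2, 6]
Sum of successor durations = 22
LF = 42 - 22 = 20

20


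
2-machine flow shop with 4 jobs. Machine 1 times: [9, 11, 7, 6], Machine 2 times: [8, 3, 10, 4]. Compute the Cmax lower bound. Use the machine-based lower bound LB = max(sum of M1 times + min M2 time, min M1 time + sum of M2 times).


LB1 = sum(M1 times) + min(M2 times) = 33 + 3 = 36
LB2 = min(M1 times) + sum(M2 times) = 6 + 25 = 31
Lower bound = max(LB1, LB2) = max(36, 31) = 36

36


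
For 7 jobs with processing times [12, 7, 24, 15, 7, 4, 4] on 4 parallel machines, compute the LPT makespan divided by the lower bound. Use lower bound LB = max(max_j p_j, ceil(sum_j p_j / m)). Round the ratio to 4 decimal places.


LPT order: [24, 15, 12, 7, 7, 4, 4]
Machine loads after assignment: [24, 15, 16, 18]
LPT makespan = 24
Lower bound = max(max_job, ceil(total/4)) = max(24, 19) = 24
Ratio = 24 / 24 = 1.0

1.0


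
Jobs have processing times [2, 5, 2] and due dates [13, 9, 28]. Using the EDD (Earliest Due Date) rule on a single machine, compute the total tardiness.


Sort by due date (EDD order): [(5, 9), (2, 13), (2, 28)]
Compute completion times and tardiness:
  Job 1: p=5, d=9, C=5, tardiness=max(0,5-9)=0
  Job 2: p=2, d=13, C=7, tardiness=max(0,7-13)=0
  Job 3: p=2, d=28, C=9, tardiness=max(0,9-28)=0
Total tardiness = 0

0


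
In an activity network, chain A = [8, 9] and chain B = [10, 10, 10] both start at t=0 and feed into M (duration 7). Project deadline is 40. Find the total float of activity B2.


Forward pass: ES(B2) = sum of predecessors on chain B = 10
EF = ES + duration = 10 + 10 = 20
Backward pass: LF(M) = deadline = 40; LS(M) = 40 - 7 = 33
LF(B2) = LS(M) - sum(successors on chain B) = 33 - 10 = 23
LS = LF - duration = 23 - 10 = 13
Total float = LS - ES = 13 - 10 = 3

3


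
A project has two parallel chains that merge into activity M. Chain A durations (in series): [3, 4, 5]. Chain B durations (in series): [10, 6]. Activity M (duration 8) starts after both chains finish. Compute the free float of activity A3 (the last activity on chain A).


ES(A3) = sum of predecessors on chain A = 7
EF(A3) = ES + duration = 7 + 5 = 12
Successor of A3 is M. ES(M) = max(sum(A), sum(B)) = max(12, 16) = 16
Free float = ES(successor) - EF(current) = 16 - 12 = 4

4


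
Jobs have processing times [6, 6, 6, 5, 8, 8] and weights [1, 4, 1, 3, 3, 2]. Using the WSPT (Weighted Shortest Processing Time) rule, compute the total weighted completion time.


Compute p/w ratios and sort ascending (WSPT): [(6, 4), (5, 3), (8, 3), (8, 2), (6, 1), (6, 1)]
Compute weighted completion times:
  Job (p=6,w=4): C=6, w*C=4*6=24
  Job (p=5,w=3): C=11, w*C=3*11=33
  Job (p=8,w=3): C=19, w*C=3*19=57
  Job (p=8,w=2): C=27, w*C=2*27=54
  Job (p=6,w=1): C=33, w*C=1*33=33
  Job (p=6,w=1): C=39, w*C=1*39=39
Total weighted completion time = 240

240


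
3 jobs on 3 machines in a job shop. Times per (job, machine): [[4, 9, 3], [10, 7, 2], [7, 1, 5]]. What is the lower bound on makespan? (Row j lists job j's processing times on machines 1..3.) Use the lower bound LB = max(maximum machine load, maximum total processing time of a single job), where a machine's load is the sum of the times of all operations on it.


Machine loads:
  Machine 1: 4 + 10 + 7 = 21
  Machine 2: 9 + 7 + 1 = 17
  Machine 3: 3 + 2 + 5 = 10
Max machine load = 21
Job totals:
  Job 1: 16
  Job 2: 19
  Job 3: 13
Max job total = 19
Lower bound = max(21, 19) = 21

21


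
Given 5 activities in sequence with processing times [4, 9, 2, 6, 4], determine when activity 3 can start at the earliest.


Activity 3 starts after activities 1 through 2 complete.
Predecessor durations: [4, 9]
ES = 4 + 9 = 13

13


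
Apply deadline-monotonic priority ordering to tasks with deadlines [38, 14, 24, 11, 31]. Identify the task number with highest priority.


Sort tasks by relative deadline (ascending):
  Task 4: deadline = 11
  Task 2: deadline = 14
  Task 3: deadline = 24
  Task 5: deadline = 31
  Task 1: deadline = 38
Priority order (highest first): [4, 2, 3, 5, 1]
Highest priority task = 4

4


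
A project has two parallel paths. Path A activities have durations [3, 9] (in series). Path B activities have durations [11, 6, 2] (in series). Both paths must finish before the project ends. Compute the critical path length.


Path A total = 3 + 9 = 12
Path B total = 11 + 6 + 2 = 19
Critical path = longest path = max(12, 19) = 19

19


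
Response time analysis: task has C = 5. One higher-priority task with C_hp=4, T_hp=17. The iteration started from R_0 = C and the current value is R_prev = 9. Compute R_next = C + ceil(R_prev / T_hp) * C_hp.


R_next = C + ceil(R_prev / T_hp) * C_hp
ceil(9 / 17) = ceil(0.5294) = 1
Interference = 1 * 4 = 4
R_next = 5 + 4 = 9
R_next = R_prev, so the iteration has converged (response time = 9).

9


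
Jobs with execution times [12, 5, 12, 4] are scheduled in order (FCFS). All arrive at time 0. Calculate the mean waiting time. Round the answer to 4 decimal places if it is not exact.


FCFS order (as given): [12, 5, 12, 4]
Waiting times:
  Job 1: wait = 0
  Job 2: wait = 12
  Job 3: wait = 17
  Job 4: wait = 29
Sum of waiting times = 58
Average waiting time = 58/4 = 14.5

14.5


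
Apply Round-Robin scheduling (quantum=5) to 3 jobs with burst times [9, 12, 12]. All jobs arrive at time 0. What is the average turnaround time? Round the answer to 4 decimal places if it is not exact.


Time quantum = 5
Execution trace:
  J1 runs 5 units, time = 5
  J2 runs 5 units, time = 10
  J3 runs 5 units, time = 15
  J1 runs 4 units, time = 19
  J2 runs 5 units, time = 24
  J3 runs 5 units, time = 29
  J2 runs 2 units, time = 31
  J3 runs 2 units, time = 33
Finish times: [19, 31, 33]
Average turnaround = 83/3 = 27.6667

27.6667


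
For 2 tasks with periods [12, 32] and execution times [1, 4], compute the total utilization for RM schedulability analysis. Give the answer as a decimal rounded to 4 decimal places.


Compute individual utilizations (exact fractions):
  Task 1: C/T = 1/12 (approx. 0.0833)
  Task 2: C/T = 4/32 = 1/8 (approx. 0.125)
Total utilization U = 1/12 + 1/8 = 5/24
Rounded to 4 decimal places: U = 0.2083
RM (Liu & Layland) bound for 2 tasks = 0.828427; compare with U = 5/24 (approx. 0.208333)
U <= bound, so schedulable by RM sufficient condition.

0.2083


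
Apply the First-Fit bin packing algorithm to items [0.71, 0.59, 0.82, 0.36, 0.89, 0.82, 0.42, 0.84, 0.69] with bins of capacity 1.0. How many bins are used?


Place items sequentially using First-Fit:
  Item 0.71 -> new Bin 1
  Item 0.59 -> new Bin 2
  Item 0.82 -> new Bin 3
  Item 0.36 -> Bin 2 (now 0.95)
  Item 0.89 -> new Bin 4
  Item 0.82 -> new Bin 5
  Item 0.42 -> new Bin 6
  Item 0.84 -> new Bin 7
  Item 0.69 -> new Bin 8
Total bins used = 8

8


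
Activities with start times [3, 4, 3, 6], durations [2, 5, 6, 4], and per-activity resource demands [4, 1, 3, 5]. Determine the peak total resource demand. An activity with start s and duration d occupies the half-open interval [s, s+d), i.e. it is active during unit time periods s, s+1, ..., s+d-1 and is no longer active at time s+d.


Each activity i is active on [start_i, start_i + duration_i).
Compute total resource usage per time slot:
  t=0: active resources = [], total = 0
  t=1: active resources = [], total = 0
  t=2: active resources = [], total = 0
  t=3: active resources = [4, 3], total = 7
  t=4: active resources = [4, 1, 3], total = 8
  t=5: active resources = [1, 3], total = 4
  t=6: active resources = [1, 3, 5], total = 9
  t=7: active resources = [1, 3, 5], total = 9
  t=8: active resources = [1, 3, 5], total = 9
  t=9: active resources = [5], total = 5
Peak resource demand = 9

9


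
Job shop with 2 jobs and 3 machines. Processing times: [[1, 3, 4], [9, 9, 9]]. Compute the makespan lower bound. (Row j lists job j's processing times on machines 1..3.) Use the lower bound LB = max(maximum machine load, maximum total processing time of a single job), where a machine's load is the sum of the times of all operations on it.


Machine loads:
  Machine 1: 1 + 9 = 10
  Machine 2: 3 + 9 = 12
  Machine 3: 4 + 9 = 13
Max machine load = 13
Job totals:
  Job 1: 8
  Job 2: 27
Max job total = 27
Lower bound = max(13, 27) = 27

27


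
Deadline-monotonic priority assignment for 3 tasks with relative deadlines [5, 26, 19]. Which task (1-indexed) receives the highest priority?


Sort tasks by relative deadline (ascending):
  Task 1: deadline = 5
  Task 3: deadline = 19
  Task 2: deadline = 26
Priority order (highest first): [1, 3, 2]
Highest priority task = 1

1


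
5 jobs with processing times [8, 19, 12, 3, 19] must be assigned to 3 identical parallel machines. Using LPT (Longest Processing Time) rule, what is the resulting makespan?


Sort jobs in decreasing order (LPT): [19, 19, 12, 8, 3]
Assign each job to the least loaded machine:
  Machine 1: jobs [19, 3], load = 22
  Machine 2: jobs [19], load = 19
  Machine 3: jobs [12, 8], load = 20
Makespan = max load = 22

22


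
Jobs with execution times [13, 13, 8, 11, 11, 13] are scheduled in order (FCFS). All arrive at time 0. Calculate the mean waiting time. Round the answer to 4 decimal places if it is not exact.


FCFS order (as given): [13, 13, 8, 11, 11, 13]
Waiting times:
  Job 1: wait = 0
  Job 2: wait = 13
  Job 3: wait = 26
  Job 4: wait = 34
  Job 5: wait = 45
  Job 6: wait = 56
Sum of waiting times = 174
Average waiting time = 174/6 = 29.0

29.0


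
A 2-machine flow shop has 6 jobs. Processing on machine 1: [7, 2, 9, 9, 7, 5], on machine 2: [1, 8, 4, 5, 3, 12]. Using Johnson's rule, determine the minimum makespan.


Apply Johnson's rule:
  Group 1 (a <= b): [(2, 2, 8), (6, 5, 12)]
  Group 2 (a > b): [(4, 9, 5), (3, 9, 4), (5, 7, 3), (1, 7, 1)]
Optimal job order: [2, 6, 4, 3, 5, 1]
Schedule:
  Job 2: M1 done at 2, M2 done at 10
  Job 6: M1 done at 7, M2 done at 22
  Job 4: M1 done at 16, M2 done at 27
  Job 3: M1 done at 25, M2 done at 31
  Job 5: M1 done at 32, M2 done at 35
  Job 1: M1 done at 39, M2 done at 40
Makespan = 40

40


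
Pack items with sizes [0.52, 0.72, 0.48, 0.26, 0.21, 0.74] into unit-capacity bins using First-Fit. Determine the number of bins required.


Place items sequentially using First-Fit:
  Item 0.52 -> new Bin 1
  Item 0.72 -> new Bin 2
  Item 0.48 -> Bin 1 (now 1.0)
  Item 0.26 -> Bin 2 (now 0.98)
  Item 0.21 -> new Bin 3
  Item 0.74 -> Bin 3 (now 0.95)
Total bins used = 3

3


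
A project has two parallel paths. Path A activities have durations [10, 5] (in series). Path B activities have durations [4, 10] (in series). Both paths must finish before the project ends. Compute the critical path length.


Path A total = 10 + 5 = 15
Path B total = 4 + 10 = 14
Critical path = longest path = max(15, 14) = 15

15


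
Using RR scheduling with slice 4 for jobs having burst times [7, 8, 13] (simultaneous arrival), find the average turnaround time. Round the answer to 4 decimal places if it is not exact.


Time quantum = 4
Execution trace:
  J1 runs 4 units, time = 4
  J2 runs 4 units, time = 8
  J3 runs 4 units, time = 12
  J1 runs 3 units, time = 15
  J2 runs 4 units, time = 19
  J3 runs 4 units, time = 23
  J3 runs 4 units, time = 27
  J3 runs 1 units, time = 28
Finish times: [15, 19, 28]
Average turnaround = 62/3 = 20.6667

20.6667


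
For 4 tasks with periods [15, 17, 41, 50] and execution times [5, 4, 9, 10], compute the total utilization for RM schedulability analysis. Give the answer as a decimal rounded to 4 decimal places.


Compute individual utilizations (exact fractions):
  Task 1: C/T = 5/15 = 1/3 (approx. 0.3333)
  Task 2: C/T = 4/17 (approx. 0.2353)
  Task 3: C/T = 9/41 (approx. 0.2195)
  Task 4: C/T = 10/50 = 1/5 (approx. 0.2)
Total utilization U = 1/3 + 4/17 + 9/41 + 1/5 = 10331/10455
Rounded to 4 decimal places: U = 0.9881
RM (Liu & Layland) bound for 4 tasks = 0.756828; compare with U = 10331/10455 (approx. 0.988140)
bound < U <= 1, so the RM sufficient condition is not met (inconclusive; an exact test such as response-time analysis is needed).

0.9881


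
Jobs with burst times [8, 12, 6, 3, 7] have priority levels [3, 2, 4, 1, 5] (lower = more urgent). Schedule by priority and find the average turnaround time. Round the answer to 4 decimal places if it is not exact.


Sort by priority (ascending = highest first):
Order: [(1, 3), (2, 12), (3, 8), (4, 6), (5, 7)]
Completion times:
  Priority 1, burst=3, C=3
  Priority 2, burst=12, C=15
  Priority 3, burst=8, C=23
  Priority 4, burst=6, C=29
  Priority 5, burst=7, C=36
Average turnaround = 106/5 = 21.2

21.2


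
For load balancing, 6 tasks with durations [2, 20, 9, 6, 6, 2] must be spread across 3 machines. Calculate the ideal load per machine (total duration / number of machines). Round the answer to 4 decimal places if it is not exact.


Total processing time = 2 + 20 + 9 + 6 + 6 + 2 = 45
Number of machines = 3
Ideal balanced load = 45 / 3 = 15.0

15.0


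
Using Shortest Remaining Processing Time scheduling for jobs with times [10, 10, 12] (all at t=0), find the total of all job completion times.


Since all jobs arrive at t=0, SRPT equals SPT ordering.
SPT order: [10, 10, 12]
Completion times:
  Job 1: p=10, C=10
  Job 2: p=10, C=20
  Job 3: p=12, C=32
Total completion time = 10 + 20 + 32 = 62

62


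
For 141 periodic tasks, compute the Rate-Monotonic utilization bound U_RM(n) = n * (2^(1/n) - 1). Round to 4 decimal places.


Compute 2^(1/141) = 1.0049280405
Subtract 1: 1.0049280405 - 1 = 0.0049280405
Multiply by n: 141 * 0.0049280405 = 0.6948537105
Round to 4 dp: 0.6949

0.6949


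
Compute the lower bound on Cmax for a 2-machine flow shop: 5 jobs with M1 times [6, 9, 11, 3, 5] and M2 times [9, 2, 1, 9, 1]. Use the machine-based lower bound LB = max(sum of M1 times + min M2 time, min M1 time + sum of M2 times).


LB1 = sum(M1 times) + min(M2 times) = 34 + 1 = 35
LB2 = min(M1 times) + sum(M2 times) = 3 + 22 = 25
Lower bound = max(LB1, LB2) = max(35, 25) = 35

35


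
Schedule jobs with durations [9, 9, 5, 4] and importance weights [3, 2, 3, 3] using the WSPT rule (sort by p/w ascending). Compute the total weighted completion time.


Compute p/w ratios and sort ascending (WSPT): [(4, 3), (5, 3), (9, 3), (9, 2)]
Compute weighted completion times:
  Job (p=4,w=3): C=4, w*C=3*4=12
  Job (p=5,w=3): C=9, w*C=3*9=27
  Job (p=9,w=3): C=18, w*C=3*18=54
  Job (p=9,w=2): C=27, w*C=2*27=54
Total weighted completion time = 147

147


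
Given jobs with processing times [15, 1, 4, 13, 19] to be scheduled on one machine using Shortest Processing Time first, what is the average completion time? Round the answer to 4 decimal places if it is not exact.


Sort jobs by processing time (SPT order): [1, 4, 13, 15, 19]
Compute completion times sequentially:
  Job 1: processing = 1, completes at 1
  Job 2: processing = 4, completes at 5
  Job 3: processing = 13, completes at 18
  Job 4: processing = 15, completes at 33
  Job 5: processing = 19, completes at 52
Sum of completion times = 109
Average completion time = 109/5 = 21.8

21.8


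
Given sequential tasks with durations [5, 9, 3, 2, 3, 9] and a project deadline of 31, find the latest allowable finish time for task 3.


LF(activity 3) = deadline - sum of successor durations
Successors: activities 4 through 6 with durations [2, 3, 9]
Sum of successor durations = 14
LF = 31 - 14 = 17

17


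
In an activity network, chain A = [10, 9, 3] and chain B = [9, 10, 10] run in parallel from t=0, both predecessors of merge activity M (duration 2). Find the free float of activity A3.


ES(A3) = sum of predecessors on chain A = 19
EF(A3) = ES + duration = 19 + 3 = 22
Successor of A3 is M. ES(M) = max(sum(A), sum(B)) = max(22, 29) = 29
Free float = ES(successor) - EF(current) = 29 - 22 = 7

7


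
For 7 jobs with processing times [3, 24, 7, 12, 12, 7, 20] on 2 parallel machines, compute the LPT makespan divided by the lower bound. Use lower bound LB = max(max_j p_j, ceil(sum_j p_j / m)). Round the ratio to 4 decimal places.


LPT order: [24, 20, 12, 12, 7, 7, 3]
Machine loads after assignment: [43, 42]
LPT makespan = 43
Lower bound = max(max_job, ceil(total/2)) = max(24, 43) = 43
Ratio = 43 / 43 = 1.0

1.0


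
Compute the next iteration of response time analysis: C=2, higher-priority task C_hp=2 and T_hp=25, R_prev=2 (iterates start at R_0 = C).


R_next = C + ceil(R_prev / T_hp) * C_hp
ceil(2 / 25) = ceil(0.08) = 1
Interference = 1 * 2 = 2
R_next = 2 + 2 = 4

4


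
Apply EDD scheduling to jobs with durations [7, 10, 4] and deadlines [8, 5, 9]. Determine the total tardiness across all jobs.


Sort by due date (EDD order): [(10, 5), (7, 8), (4, 9)]
Compute completion times and tardiness:
  Job 1: p=10, d=5, C=10, tardiness=max(0,10-5)=5
  Job 2: p=7, d=8, C=17, tardiness=max(0,17-8)=9
  Job 3: p=4, d=9, C=21, tardiness=max(0,21-9)=12
Total tardiness = 26

26


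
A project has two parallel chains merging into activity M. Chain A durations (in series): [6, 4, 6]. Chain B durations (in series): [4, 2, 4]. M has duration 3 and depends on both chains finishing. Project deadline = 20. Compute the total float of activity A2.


Forward pass: ES(A2) = sum of predecessors on chain A = 6
EF = ES + duration = 6 + 4 = 10
Backward pass: LF(M) = deadline = 20; LS(M) = 20 - 3 = 17
LF(A2) = LS(M) - sum(successors on chain A) = 17 - 6 = 11
LS = LF - duration = 11 - 4 = 7
Total float = LS - ES = 7 - 6 = 1

1


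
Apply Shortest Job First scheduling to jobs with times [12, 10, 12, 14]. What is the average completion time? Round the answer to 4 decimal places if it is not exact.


SJF order (ascending): [10, 12, 12, 14]
Completion times:
  Job 1: burst=10, C=10
  Job 2: burst=12, C=22
  Job 3: burst=12, C=34
  Job 4: burst=14, C=48
Average completion = 114/4 = 28.5

28.5


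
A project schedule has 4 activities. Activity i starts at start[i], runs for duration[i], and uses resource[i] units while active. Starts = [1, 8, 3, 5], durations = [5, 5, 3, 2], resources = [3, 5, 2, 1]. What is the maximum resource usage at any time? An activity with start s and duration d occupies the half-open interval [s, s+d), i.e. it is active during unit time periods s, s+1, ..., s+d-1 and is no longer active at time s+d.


Each activity i is active on [start_i, start_i + duration_i).
Compute total resource usage per time slot:
  t=0: active resources = [], total = 0
  t=1: active resources = [3], total = 3
  t=2: active resources = [3], total = 3
  t=3: active resources = [3, 2], total = 5
  t=4: active resources = [3, 2], total = 5
  t=5: active resources = [3, 2, 1], total = 6
  t=6: active resources = [1], total = 1
  t=7: active resources = [], total = 0
  t=8: active resources = [5], total = 5
  t=9: active resources = [5], total = 5
  t=10: active resources = [5], total = 5
  t=11: active resources = [5], total = 5
  t=12: active resources = [5], total = 5
Peak resource demand = 6

6


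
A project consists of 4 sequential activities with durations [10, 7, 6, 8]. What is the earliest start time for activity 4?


Activity 4 starts after activities 1 through 3 complete.
Predecessor durations: [10, 7, 6]
ES = 10 + 7 + 6 = 23

23


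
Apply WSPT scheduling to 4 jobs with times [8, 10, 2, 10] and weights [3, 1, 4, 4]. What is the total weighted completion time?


Compute p/w ratios and sort ascending (WSPT): [(2, 4), (10, 4), (8, 3), (10, 1)]
Compute weighted completion times:
  Job (p=2,w=4): C=2, w*C=4*2=8
  Job (p=10,w=4): C=12, w*C=4*12=48
  Job (p=8,w=3): C=20, w*C=3*20=60
  Job (p=10,w=1): C=30, w*C=1*30=30
Total weighted completion time = 146

146


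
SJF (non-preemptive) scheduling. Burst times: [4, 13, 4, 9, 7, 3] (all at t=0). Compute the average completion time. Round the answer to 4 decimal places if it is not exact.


SJF order (ascending): [3, 4, 4, 7, 9, 13]
Completion times:
  Job 1: burst=3, C=3
  Job 2: burst=4, C=7
  Job 3: burst=4, C=11
  Job 4: burst=7, C=18
  Job 5: burst=9, C=27
  Job 6: burst=13, C=40
Average completion = 106/6 = 17.6667

17.6667


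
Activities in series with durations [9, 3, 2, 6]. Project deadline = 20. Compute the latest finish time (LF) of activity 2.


LF(activity 2) = deadline - sum of successor durations
Successors: activities 3 through 4 with durations [2, 6]
Sum of successor durations = 8
LF = 20 - 8 = 12

12


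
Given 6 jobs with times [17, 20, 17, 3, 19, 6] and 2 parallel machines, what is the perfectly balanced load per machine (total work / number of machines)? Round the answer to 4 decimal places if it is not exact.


Total processing time = 17 + 20 + 17 + 3 + 19 + 6 = 82
Number of machines = 2
Ideal balanced load = 82 / 2 = 41.0

41.0


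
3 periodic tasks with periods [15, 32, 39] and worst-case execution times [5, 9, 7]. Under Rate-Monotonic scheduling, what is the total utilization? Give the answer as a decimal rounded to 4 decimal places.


Compute individual utilizations (exact fractions):
  Task 1: C/T = 5/15 = 1/3 (approx. 0.3333)
  Task 2: C/T = 9/32 (approx. 0.2813)
  Task 3: C/T = 7/39 (approx. 0.1795)
Total utilization U = 1/3 + 9/32 + 7/39 = 991/1248
Rounded to 4 decimal places: U = 0.7941
RM (Liu & Layland) bound for 3 tasks = 0.779763; compare with U = 991/1248 (approx. 0.794071)
bound < U <= 1, so the RM sufficient condition is not met (inconclusive; an exact test such as response-time analysis is needed).

0.7941


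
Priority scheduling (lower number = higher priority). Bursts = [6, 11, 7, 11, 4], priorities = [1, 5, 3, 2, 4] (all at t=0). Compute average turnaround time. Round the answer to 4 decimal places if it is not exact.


Sort by priority (ascending = highest first):
Order: [(1, 6), (2, 11), (3, 7), (4, 4), (5, 11)]
Completion times:
  Priority 1, burst=6, C=6
  Priority 2, burst=11, C=17
  Priority 3, burst=7, C=24
  Priority 4, burst=4, C=28
  Priority 5, burst=11, C=39
Average turnaround = 114/5 = 22.8

22.8


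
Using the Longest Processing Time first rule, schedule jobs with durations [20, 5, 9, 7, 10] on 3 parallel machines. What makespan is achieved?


Sort jobs in decreasing order (LPT): [20, 10, 9, 7, 5]
Assign each job to the least loaded machine:
  Machine 1: jobs [20], load = 20
  Machine 2: jobs [10, 5], load = 15
  Machine 3: jobs [9, 7], load = 16
Makespan = max load = 20

20


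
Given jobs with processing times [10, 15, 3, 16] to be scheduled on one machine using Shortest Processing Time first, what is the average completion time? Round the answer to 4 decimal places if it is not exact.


Sort jobs by processing time (SPT order): [3, 10, 15, 16]
Compute completion times sequentially:
  Job 1: processing = 3, completes at 3
  Job 2: processing = 10, completes at 13
  Job 3: processing = 15, completes at 28
  Job 4: processing = 16, completes at 44
Sum of completion times = 88
Average completion time = 88/4 = 22.0

22.0


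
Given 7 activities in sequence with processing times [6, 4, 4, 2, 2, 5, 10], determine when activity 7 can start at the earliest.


Activity 7 starts after activities 1 through 6 complete.
Predecessor durations: [6, 4, 4, 2, 2, 5]
ES = 6 + 4 + 4 + 2 + 2 + 5 = 23

23


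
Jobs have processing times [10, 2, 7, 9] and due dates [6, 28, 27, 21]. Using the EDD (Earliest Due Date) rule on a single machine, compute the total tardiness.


Sort by due date (EDD order): [(10, 6), (9, 21), (7, 27), (2, 28)]
Compute completion times and tardiness:
  Job 1: p=10, d=6, C=10, tardiness=max(0,10-6)=4
  Job 2: p=9, d=21, C=19, tardiness=max(0,19-21)=0
  Job 3: p=7, d=27, C=26, tardiness=max(0,26-27)=0
  Job 4: p=2, d=28, C=28, tardiness=max(0,28-28)=0
Total tardiness = 4

4


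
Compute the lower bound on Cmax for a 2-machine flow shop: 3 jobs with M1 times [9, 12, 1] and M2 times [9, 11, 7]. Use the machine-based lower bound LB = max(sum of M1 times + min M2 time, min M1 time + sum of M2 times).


LB1 = sum(M1 times) + min(M2 times) = 22 + 7 = 29
LB2 = min(M1 times) + sum(M2 times) = 1 + 27 = 28
Lower bound = max(LB1, LB2) = max(29, 28) = 29

29


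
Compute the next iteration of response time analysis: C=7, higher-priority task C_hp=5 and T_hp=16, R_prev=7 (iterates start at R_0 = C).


R_next = C + ceil(R_prev / T_hp) * C_hp
ceil(7 / 16) = ceil(0.4375) = 1
Interference = 1 * 5 = 5
R_next = 7 + 5 = 12

12


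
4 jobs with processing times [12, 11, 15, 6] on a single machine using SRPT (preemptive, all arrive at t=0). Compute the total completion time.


Since all jobs arrive at t=0, SRPT equals SPT ordering.
SPT order: [6, 11, 12, 15]
Completion times:
  Job 1: p=6, C=6
  Job 2: p=11, C=17
  Job 3: p=12, C=29
  Job 4: p=15, C=44
Total completion time = 6 + 17 + 29 + 44 = 96

96


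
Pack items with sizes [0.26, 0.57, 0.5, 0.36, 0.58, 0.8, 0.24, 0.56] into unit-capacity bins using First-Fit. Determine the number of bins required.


Place items sequentially using First-Fit:
  Item 0.26 -> new Bin 1
  Item 0.57 -> Bin 1 (now 0.83)
  Item 0.5 -> new Bin 2
  Item 0.36 -> Bin 2 (now 0.86)
  Item 0.58 -> new Bin 3
  Item 0.8 -> new Bin 4
  Item 0.24 -> Bin 3 (now 0.82)
  Item 0.56 -> new Bin 5
Total bins used = 5

5


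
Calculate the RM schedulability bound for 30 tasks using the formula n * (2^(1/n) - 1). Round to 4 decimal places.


Compute 2^(1/30) = 1.0233738920
Subtract 1: 1.0233738920 - 1 = 0.0233738920
Multiply by n: 30 * 0.0233738920 = 0.7012167600
Round to 4 dp: 0.7012

0.7012


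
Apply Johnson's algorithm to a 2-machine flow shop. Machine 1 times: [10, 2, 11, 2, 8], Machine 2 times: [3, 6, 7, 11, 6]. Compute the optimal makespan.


Apply Johnson's rule:
  Group 1 (a <= b): [(2, 2, 6), (4, 2, 11)]
  Group 2 (a > b): [(3, 11, 7), (5, 8, 6), (1, 10, 3)]
Optimal job order: [2, 4, 3, 5, 1]
Schedule:
  Job 2: M1 done at 2, M2 done at 8
  Job 4: M1 done at 4, M2 done at 19
  Job 3: M1 done at 15, M2 done at 26
  Job 5: M1 done at 23, M2 done at 32
  Job 1: M1 done at 33, M2 done at 36
Makespan = 36

36
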